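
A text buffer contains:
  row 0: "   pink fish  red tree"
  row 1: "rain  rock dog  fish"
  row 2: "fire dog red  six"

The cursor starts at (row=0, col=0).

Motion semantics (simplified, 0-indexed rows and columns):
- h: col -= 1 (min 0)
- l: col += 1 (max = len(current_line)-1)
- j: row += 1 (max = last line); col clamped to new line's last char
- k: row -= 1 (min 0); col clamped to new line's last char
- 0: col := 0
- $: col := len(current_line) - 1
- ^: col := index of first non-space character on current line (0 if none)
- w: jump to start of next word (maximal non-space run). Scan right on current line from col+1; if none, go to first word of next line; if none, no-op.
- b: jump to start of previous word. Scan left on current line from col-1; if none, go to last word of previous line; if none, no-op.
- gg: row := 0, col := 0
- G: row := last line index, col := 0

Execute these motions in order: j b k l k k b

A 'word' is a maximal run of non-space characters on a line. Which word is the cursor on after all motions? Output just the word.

Answer: tree

Derivation:
After 1 (j): row=1 col=0 char='r'
After 2 (b): row=0 col=18 char='t'
After 3 (k): row=0 col=18 char='t'
After 4 (l): row=0 col=19 char='r'
After 5 (k): row=0 col=19 char='r'
After 6 (k): row=0 col=19 char='r'
After 7 (b): row=0 col=18 char='t'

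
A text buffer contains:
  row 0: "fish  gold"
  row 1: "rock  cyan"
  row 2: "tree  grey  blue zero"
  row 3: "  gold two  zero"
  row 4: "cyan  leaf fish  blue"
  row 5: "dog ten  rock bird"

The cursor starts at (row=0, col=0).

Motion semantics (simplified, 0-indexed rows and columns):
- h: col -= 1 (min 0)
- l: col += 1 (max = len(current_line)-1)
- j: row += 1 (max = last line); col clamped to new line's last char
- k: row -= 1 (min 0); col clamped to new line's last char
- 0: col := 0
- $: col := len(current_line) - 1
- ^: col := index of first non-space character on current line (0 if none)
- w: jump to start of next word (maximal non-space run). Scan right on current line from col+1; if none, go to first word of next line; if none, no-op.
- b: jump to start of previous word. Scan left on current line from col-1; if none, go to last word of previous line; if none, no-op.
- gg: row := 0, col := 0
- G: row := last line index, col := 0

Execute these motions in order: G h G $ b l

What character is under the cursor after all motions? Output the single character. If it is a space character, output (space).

After 1 (G): row=5 col=0 char='d'
After 2 (h): row=5 col=0 char='d'
After 3 (G): row=5 col=0 char='d'
After 4 ($): row=5 col=17 char='d'
After 5 (b): row=5 col=14 char='b'
After 6 (l): row=5 col=15 char='i'

Answer: i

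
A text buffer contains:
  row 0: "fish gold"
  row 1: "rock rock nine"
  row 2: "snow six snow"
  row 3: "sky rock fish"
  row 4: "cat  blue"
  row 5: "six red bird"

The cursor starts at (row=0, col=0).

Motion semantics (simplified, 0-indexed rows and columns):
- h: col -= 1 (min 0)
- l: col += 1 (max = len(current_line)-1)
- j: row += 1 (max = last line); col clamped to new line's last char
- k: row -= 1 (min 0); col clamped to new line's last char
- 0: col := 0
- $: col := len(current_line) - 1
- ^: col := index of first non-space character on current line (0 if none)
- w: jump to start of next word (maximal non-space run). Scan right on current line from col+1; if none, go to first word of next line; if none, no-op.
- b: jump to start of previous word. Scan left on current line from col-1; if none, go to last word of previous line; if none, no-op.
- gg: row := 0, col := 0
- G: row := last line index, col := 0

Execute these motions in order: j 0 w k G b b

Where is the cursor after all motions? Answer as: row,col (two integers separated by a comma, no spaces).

After 1 (j): row=1 col=0 char='r'
After 2 (0): row=1 col=0 char='r'
After 3 (w): row=1 col=5 char='r'
After 4 (k): row=0 col=5 char='g'
After 5 (G): row=5 col=0 char='s'
After 6 (b): row=4 col=5 char='b'
After 7 (b): row=4 col=0 char='c'

Answer: 4,0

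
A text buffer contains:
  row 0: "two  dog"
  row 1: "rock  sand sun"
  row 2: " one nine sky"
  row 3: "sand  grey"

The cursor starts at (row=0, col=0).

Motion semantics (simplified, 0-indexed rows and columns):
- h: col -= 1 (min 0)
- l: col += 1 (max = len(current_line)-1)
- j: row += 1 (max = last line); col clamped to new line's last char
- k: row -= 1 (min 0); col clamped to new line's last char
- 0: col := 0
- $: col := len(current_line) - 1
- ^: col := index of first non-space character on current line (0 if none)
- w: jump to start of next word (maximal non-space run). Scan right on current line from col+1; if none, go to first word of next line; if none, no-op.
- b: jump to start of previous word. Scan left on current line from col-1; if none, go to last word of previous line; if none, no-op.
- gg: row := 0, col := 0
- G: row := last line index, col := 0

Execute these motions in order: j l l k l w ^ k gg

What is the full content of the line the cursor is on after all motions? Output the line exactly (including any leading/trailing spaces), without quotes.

Answer: two  dog

Derivation:
After 1 (j): row=1 col=0 char='r'
After 2 (l): row=1 col=1 char='o'
After 3 (l): row=1 col=2 char='c'
After 4 (k): row=0 col=2 char='o'
After 5 (l): row=0 col=3 char='_'
After 6 (w): row=0 col=5 char='d'
After 7 (^): row=0 col=0 char='t'
After 8 (k): row=0 col=0 char='t'
After 9 (gg): row=0 col=0 char='t'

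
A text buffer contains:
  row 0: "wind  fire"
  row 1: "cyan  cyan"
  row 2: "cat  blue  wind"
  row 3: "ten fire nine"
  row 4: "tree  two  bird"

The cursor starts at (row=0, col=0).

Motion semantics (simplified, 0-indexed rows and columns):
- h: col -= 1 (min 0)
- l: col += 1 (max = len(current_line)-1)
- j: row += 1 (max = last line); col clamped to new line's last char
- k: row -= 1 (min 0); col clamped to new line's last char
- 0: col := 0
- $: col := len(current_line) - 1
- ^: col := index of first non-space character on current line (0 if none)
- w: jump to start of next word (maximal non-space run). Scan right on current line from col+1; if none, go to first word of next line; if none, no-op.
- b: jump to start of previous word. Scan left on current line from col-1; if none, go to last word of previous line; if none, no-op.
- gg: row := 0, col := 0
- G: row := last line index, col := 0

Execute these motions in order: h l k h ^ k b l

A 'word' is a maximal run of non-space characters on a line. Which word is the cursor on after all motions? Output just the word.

Answer: wind

Derivation:
After 1 (h): row=0 col=0 char='w'
After 2 (l): row=0 col=1 char='i'
After 3 (k): row=0 col=1 char='i'
After 4 (h): row=0 col=0 char='w'
After 5 (^): row=0 col=0 char='w'
After 6 (k): row=0 col=0 char='w'
After 7 (b): row=0 col=0 char='w'
After 8 (l): row=0 col=1 char='i'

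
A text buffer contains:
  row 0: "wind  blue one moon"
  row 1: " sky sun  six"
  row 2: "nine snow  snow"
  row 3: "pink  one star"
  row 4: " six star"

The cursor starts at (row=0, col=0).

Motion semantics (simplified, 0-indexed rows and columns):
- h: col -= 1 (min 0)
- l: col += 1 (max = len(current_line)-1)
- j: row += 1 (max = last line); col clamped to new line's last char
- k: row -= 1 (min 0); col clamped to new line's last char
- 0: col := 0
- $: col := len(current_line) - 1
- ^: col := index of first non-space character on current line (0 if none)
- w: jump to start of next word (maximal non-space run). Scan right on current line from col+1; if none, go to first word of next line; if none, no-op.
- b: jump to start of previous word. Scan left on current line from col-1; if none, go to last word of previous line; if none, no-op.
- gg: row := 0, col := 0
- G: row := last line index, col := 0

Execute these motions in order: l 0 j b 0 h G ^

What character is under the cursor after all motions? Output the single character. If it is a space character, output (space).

After 1 (l): row=0 col=1 char='i'
After 2 (0): row=0 col=0 char='w'
After 3 (j): row=1 col=0 char='_'
After 4 (b): row=0 col=15 char='m'
After 5 (0): row=0 col=0 char='w'
After 6 (h): row=0 col=0 char='w'
After 7 (G): row=4 col=0 char='_'
After 8 (^): row=4 col=1 char='s'

Answer: s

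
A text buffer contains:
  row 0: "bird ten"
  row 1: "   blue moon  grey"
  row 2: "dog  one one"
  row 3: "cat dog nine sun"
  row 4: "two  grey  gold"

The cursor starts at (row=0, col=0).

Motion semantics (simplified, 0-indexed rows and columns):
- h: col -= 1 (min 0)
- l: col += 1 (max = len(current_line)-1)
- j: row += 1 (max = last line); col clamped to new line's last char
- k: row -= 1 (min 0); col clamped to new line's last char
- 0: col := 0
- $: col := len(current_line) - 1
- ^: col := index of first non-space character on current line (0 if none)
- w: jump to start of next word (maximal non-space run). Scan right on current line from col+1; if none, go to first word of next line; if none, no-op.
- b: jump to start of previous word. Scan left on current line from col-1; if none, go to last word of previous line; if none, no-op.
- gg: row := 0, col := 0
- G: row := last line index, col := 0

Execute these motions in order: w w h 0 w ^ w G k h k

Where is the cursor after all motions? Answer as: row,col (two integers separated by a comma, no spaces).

Answer: 2,0

Derivation:
After 1 (w): row=0 col=5 char='t'
After 2 (w): row=1 col=3 char='b'
After 3 (h): row=1 col=2 char='_'
After 4 (0): row=1 col=0 char='_'
After 5 (w): row=1 col=3 char='b'
After 6 (^): row=1 col=3 char='b'
After 7 (w): row=1 col=8 char='m'
After 8 (G): row=4 col=0 char='t'
After 9 (k): row=3 col=0 char='c'
After 10 (h): row=3 col=0 char='c'
After 11 (k): row=2 col=0 char='d'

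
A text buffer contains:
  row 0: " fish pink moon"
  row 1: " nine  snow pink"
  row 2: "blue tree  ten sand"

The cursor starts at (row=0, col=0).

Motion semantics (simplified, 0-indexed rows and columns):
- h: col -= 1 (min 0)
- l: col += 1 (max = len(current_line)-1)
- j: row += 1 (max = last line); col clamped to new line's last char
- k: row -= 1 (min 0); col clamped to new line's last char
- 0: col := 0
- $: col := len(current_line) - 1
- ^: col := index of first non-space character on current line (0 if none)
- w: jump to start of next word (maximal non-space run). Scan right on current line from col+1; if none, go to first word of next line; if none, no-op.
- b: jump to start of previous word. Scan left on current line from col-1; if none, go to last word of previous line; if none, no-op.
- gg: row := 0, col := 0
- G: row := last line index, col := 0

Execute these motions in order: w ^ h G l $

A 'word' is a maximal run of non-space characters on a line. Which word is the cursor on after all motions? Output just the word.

Answer: sand

Derivation:
After 1 (w): row=0 col=1 char='f'
After 2 (^): row=0 col=1 char='f'
After 3 (h): row=0 col=0 char='_'
After 4 (G): row=2 col=0 char='b'
After 5 (l): row=2 col=1 char='l'
After 6 ($): row=2 col=18 char='d'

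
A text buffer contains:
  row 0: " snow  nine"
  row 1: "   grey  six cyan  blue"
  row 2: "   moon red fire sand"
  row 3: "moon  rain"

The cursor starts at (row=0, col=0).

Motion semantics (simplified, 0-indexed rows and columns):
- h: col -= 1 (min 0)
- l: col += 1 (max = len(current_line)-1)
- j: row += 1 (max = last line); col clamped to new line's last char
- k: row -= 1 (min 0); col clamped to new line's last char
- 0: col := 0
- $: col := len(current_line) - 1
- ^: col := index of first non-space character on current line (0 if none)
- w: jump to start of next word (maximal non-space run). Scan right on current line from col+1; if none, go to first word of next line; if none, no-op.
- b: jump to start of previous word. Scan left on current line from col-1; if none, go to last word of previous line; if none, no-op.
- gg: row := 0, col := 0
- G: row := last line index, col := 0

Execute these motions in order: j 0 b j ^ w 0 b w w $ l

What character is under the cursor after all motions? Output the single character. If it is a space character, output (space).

After 1 (j): row=1 col=0 char='_'
After 2 (0): row=1 col=0 char='_'
After 3 (b): row=0 col=7 char='n'
After 4 (j): row=1 col=7 char='_'
After 5 (^): row=1 col=3 char='g'
After 6 (w): row=1 col=9 char='s'
After 7 (0): row=1 col=0 char='_'
After 8 (b): row=0 col=7 char='n'
After 9 (w): row=1 col=3 char='g'
After 10 (w): row=1 col=9 char='s'
After 11 ($): row=1 col=22 char='e'
After 12 (l): row=1 col=22 char='e'

Answer: e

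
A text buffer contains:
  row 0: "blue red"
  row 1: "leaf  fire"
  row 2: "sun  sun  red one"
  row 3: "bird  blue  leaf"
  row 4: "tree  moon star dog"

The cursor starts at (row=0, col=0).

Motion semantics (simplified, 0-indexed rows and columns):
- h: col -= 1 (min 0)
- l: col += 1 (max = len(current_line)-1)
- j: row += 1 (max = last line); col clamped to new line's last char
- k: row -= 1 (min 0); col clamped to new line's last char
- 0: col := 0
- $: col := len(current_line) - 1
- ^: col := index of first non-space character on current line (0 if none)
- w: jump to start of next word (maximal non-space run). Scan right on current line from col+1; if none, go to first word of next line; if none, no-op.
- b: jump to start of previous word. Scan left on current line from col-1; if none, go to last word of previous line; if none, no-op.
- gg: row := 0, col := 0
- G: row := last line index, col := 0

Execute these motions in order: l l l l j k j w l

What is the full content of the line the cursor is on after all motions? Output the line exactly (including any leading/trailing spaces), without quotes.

Answer: leaf  fire

Derivation:
After 1 (l): row=0 col=1 char='l'
After 2 (l): row=0 col=2 char='u'
After 3 (l): row=0 col=3 char='e'
After 4 (l): row=0 col=4 char='_'
After 5 (j): row=1 col=4 char='_'
After 6 (k): row=0 col=4 char='_'
After 7 (j): row=1 col=4 char='_'
After 8 (w): row=1 col=6 char='f'
After 9 (l): row=1 col=7 char='i'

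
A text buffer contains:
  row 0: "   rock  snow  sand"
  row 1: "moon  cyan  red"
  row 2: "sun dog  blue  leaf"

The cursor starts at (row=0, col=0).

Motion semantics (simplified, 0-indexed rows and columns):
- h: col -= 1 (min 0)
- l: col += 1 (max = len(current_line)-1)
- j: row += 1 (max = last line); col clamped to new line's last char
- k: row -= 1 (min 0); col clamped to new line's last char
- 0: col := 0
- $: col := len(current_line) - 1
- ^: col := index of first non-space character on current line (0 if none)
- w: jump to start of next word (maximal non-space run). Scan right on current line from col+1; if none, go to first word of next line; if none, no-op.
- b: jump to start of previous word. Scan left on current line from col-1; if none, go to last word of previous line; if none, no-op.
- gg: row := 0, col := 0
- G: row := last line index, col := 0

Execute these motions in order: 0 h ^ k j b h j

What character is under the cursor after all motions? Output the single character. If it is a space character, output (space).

Answer: s

Derivation:
After 1 (0): row=0 col=0 char='_'
After 2 (h): row=0 col=0 char='_'
After 3 (^): row=0 col=3 char='r'
After 4 (k): row=0 col=3 char='r'
After 5 (j): row=1 col=3 char='n'
After 6 (b): row=1 col=0 char='m'
After 7 (h): row=1 col=0 char='m'
After 8 (j): row=2 col=0 char='s'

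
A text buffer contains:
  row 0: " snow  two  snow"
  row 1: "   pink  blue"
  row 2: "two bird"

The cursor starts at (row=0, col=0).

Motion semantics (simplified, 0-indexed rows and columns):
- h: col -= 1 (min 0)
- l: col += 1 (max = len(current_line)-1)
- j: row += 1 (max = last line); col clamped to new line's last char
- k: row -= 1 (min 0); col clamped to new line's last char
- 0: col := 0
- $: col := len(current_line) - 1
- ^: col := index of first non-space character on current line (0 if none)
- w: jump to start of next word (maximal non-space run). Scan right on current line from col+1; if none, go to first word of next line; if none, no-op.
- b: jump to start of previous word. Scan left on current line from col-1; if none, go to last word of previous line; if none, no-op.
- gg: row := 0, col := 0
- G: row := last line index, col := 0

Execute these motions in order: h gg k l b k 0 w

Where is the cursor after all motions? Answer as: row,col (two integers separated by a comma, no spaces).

Answer: 0,1

Derivation:
After 1 (h): row=0 col=0 char='_'
After 2 (gg): row=0 col=0 char='_'
After 3 (k): row=0 col=0 char='_'
After 4 (l): row=0 col=1 char='s'
After 5 (b): row=0 col=1 char='s'
After 6 (k): row=0 col=1 char='s'
After 7 (0): row=0 col=0 char='_'
After 8 (w): row=0 col=1 char='s'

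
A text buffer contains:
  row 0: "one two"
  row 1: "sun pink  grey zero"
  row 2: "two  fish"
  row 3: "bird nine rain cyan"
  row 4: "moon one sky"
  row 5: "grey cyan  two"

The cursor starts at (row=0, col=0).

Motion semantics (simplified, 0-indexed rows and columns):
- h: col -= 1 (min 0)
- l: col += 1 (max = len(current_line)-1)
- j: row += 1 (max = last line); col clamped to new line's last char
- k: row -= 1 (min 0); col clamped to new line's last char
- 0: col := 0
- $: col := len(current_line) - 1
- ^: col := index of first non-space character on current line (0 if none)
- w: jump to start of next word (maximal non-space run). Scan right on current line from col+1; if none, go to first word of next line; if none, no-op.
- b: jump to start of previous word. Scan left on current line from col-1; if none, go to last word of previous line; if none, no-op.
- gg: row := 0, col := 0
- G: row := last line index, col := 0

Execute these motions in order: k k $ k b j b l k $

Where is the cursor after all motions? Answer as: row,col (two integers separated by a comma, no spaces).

After 1 (k): row=0 col=0 char='o'
After 2 (k): row=0 col=0 char='o'
After 3 ($): row=0 col=6 char='o'
After 4 (k): row=0 col=6 char='o'
After 5 (b): row=0 col=4 char='t'
After 6 (j): row=1 col=4 char='p'
After 7 (b): row=1 col=0 char='s'
After 8 (l): row=1 col=1 char='u'
After 9 (k): row=0 col=1 char='n'
After 10 ($): row=0 col=6 char='o'

Answer: 0,6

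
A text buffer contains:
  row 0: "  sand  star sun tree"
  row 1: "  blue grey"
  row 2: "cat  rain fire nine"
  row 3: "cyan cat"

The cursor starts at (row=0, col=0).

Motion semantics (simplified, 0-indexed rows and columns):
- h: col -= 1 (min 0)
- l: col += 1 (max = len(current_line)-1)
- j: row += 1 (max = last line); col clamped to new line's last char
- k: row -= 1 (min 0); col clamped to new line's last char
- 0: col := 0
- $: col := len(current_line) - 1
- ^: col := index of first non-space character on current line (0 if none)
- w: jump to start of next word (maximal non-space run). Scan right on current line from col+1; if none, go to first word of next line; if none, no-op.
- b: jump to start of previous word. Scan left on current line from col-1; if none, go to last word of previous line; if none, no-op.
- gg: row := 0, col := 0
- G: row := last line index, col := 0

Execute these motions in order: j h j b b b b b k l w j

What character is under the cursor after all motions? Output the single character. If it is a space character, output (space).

Answer: y

Derivation:
After 1 (j): row=1 col=0 char='_'
After 2 (h): row=1 col=0 char='_'
After 3 (j): row=2 col=0 char='c'
After 4 (b): row=1 col=7 char='g'
After 5 (b): row=1 col=2 char='b'
After 6 (b): row=0 col=17 char='t'
After 7 (b): row=0 col=13 char='s'
After 8 (b): row=0 col=8 char='s'
After 9 (k): row=0 col=8 char='s'
After 10 (l): row=0 col=9 char='t'
After 11 (w): row=0 col=13 char='s'
After 12 (j): row=1 col=10 char='y'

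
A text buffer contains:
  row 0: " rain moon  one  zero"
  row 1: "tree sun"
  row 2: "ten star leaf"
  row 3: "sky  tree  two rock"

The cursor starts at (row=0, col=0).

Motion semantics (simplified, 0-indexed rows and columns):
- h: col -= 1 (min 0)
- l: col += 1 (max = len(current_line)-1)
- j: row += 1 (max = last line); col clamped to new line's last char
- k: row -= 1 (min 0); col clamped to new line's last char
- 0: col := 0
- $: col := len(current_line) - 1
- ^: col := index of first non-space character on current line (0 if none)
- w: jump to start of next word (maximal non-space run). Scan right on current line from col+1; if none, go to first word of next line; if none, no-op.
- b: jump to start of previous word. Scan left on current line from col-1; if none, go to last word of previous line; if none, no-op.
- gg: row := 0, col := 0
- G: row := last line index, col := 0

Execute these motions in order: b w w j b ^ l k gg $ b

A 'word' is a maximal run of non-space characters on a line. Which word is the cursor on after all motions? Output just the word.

Answer: zero

Derivation:
After 1 (b): row=0 col=0 char='_'
After 2 (w): row=0 col=1 char='r'
After 3 (w): row=0 col=6 char='m'
After 4 (j): row=1 col=6 char='u'
After 5 (b): row=1 col=5 char='s'
After 6 (^): row=1 col=0 char='t'
After 7 (l): row=1 col=1 char='r'
After 8 (k): row=0 col=1 char='r'
After 9 (gg): row=0 col=0 char='_'
After 10 ($): row=0 col=20 char='o'
After 11 (b): row=0 col=17 char='z'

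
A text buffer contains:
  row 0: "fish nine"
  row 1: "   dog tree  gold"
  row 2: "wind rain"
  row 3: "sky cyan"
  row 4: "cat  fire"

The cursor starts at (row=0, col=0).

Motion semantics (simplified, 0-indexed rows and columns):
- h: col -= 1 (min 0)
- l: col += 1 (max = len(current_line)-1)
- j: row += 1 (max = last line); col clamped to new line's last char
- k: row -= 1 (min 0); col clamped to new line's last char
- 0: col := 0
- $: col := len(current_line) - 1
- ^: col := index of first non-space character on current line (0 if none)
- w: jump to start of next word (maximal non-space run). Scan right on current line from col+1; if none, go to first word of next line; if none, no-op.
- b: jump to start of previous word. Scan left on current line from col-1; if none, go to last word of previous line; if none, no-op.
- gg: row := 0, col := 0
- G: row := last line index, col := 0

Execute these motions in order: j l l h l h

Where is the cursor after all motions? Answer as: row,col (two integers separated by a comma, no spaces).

Answer: 1,1

Derivation:
After 1 (j): row=1 col=0 char='_'
After 2 (l): row=1 col=1 char='_'
After 3 (l): row=1 col=2 char='_'
After 4 (h): row=1 col=1 char='_'
After 5 (l): row=1 col=2 char='_'
After 6 (h): row=1 col=1 char='_'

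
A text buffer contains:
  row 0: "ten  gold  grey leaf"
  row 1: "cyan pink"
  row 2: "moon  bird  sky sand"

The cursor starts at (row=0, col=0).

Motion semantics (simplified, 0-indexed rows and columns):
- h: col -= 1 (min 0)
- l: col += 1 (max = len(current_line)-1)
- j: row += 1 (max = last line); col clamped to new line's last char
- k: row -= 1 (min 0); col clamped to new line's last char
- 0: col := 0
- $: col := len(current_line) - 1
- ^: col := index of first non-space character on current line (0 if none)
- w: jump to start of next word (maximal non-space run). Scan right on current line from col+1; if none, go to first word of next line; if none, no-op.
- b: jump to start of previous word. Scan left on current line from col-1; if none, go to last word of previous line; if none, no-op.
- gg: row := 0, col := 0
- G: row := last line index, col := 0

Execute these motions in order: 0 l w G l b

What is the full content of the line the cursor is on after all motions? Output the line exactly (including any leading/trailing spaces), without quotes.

After 1 (0): row=0 col=0 char='t'
After 2 (l): row=0 col=1 char='e'
After 3 (w): row=0 col=5 char='g'
After 4 (G): row=2 col=0 char='m'
After 5 (l): row=2 col=1 char='o'
After 6 (b): row=2 col=0 char='m'

Answer: moon  bird  sky sand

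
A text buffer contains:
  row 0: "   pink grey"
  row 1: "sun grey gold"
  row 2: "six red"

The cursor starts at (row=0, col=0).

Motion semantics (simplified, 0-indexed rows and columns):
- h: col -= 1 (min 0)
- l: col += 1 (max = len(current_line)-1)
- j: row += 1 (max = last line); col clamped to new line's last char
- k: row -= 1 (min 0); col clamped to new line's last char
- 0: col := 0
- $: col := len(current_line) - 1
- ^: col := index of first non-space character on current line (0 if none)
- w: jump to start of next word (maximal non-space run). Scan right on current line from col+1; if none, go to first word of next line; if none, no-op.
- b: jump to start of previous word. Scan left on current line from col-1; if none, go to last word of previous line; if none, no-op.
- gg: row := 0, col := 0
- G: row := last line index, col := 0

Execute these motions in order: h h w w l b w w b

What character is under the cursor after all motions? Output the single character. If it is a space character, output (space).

Answer: s

Derivation:
After 1 (h): row=0 col=0 char='_'
After 2 (h): row=0 col=0 char='_'
After 3 (w): row=0 col=3 char='p'
After 4 (w): row=0 col=8 char='g'
After 5 (l): row=0 col=9 char='r'
After 6 (b): row=0 col=8 char='g'
After 7 (w): row=1 col=0 char='s'
After 8 (w): row=1 col=4 char='g'
After 9 (b): row=1 col=0 char='s'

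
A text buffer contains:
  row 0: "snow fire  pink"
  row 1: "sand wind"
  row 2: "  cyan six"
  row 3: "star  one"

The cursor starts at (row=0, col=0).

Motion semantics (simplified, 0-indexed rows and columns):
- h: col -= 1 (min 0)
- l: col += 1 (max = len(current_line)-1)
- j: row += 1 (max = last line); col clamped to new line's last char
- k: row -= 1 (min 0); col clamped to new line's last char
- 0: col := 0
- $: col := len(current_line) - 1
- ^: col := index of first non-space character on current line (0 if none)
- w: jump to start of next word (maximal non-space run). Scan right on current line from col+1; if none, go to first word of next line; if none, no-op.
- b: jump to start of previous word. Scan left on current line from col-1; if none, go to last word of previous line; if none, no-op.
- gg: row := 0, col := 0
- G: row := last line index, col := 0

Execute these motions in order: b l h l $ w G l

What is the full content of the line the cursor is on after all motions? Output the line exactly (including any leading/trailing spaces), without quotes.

After 1 (b): row=0 col=0 char='s'
After 2 (l): row=0 col=1 char='n'
After 3 (h): row=0 col=0 char='s'
After 4 (l): row=0 col=1 char='n'
After 5 ($): row=0 col=14 char='k'
After 6 (w): row=1 col=0 char='s'
After 7 (G): row=3 col=0 char='s'
After 8 (l): row=3 col=1 char='t'

Answer: star  one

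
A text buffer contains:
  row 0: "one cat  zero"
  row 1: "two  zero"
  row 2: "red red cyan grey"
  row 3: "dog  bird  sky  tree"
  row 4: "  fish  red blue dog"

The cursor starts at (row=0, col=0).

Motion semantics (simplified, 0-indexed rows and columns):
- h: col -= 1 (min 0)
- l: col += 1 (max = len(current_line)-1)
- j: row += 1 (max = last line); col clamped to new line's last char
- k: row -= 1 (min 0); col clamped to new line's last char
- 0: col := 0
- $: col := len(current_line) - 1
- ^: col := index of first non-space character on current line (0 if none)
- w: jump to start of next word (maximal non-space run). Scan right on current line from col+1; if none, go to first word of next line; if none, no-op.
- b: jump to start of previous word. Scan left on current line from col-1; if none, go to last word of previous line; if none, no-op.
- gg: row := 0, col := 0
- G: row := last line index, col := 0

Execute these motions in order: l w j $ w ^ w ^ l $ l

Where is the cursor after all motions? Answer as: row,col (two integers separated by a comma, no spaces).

Answer: 2,16

Derivation:
After 1 (l): row=0 col=1 char='n'
After 2 (w): row=0 col=4 char='c'
After 3 (j): row=1 col=4 char='_'
After 4 ($): row=1 col=8 char='o'
After 5 (w): row=2 col=0 char='r'
After 6 (^): row=2 col=0 char='r'
After 7 (w): row=2 col=4 char='r'
After 8 (^): row=2 col=0 char='r'
After 9 (l): row=2 col=1 char='e'
After 10 ($): row=2 col=16 char='y'
After 11 (l): row=2 col=16 char='y'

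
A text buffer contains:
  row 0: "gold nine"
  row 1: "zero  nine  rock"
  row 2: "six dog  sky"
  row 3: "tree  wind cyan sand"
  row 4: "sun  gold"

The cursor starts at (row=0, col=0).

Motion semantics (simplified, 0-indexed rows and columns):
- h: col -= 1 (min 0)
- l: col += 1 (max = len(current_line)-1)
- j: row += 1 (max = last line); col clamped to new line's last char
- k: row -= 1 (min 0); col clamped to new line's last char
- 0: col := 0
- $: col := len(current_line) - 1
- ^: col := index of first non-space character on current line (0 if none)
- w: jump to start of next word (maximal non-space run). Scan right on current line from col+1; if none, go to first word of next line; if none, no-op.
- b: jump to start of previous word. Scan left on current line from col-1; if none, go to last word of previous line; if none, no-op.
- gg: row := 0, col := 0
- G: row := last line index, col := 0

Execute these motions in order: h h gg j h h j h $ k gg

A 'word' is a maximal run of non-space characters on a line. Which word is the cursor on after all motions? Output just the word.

After 1 (h): row=0 col=0 char='g'
After 2 (h): row=0 col=0 char='g'
After 3 (gg): row=0 col=0 char='g'
After 4 (j): row=1 col=0 char='z'
After 5 (h): row=1 col=0 char='z'
After 6 (h): row=1 col=0 char='z'
After 7 (j): row=2 col=0 char='s'
After 8 (h): row=2 col=0 char='s'
After 9 ($): row=2 col=11 char='y'
After 10 (k): row=1 col=11 char='_'
After 11 (gg): row=0 col=0 char='g'

Answer: gold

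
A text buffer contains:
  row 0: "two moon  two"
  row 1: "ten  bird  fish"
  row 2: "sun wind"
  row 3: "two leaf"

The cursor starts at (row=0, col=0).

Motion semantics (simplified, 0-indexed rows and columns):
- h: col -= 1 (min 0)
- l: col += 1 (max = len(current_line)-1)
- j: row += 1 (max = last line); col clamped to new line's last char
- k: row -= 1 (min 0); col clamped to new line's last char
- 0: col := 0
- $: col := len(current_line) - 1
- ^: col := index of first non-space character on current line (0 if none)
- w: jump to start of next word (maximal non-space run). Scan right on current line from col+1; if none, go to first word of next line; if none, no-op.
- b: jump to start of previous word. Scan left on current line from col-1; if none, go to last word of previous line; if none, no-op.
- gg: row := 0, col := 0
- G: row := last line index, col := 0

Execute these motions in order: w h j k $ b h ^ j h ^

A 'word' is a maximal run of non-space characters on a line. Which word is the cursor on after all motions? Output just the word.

Answer: ten

Derivation:
After 1 (w): row=0 col=4 char='m'
After 2 (h): row=0 col=3 char='_'
After 3 (j): row=1 col=3 char='_'
After 4 (k): row=0 col=3 char='_'
After 5 ($): row=0 col=12 char='o'
After 6 (b): row=0 col=10 char='t'
After 7 (h): row=0 col=9 char='_'
After 8 (^): row=0 col=0 char='t'
After 9 (j): row=1 col=0 char='t'
After 10 (h): row=1 col=0 char='t'
After 11 (^): row=1 col=0 char='t'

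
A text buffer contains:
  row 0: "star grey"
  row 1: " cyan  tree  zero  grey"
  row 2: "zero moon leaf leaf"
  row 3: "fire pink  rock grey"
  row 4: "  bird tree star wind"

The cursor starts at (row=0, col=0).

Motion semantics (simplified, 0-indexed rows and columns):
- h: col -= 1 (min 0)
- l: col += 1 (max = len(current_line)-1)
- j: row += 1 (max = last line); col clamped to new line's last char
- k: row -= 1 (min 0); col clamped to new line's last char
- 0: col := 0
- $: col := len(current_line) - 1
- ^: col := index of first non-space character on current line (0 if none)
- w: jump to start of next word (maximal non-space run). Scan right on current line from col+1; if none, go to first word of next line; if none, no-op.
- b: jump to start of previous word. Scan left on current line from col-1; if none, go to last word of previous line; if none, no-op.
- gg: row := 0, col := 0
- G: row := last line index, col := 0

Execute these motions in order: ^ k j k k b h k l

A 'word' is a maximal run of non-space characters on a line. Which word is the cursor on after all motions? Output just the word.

Answer: star

Derivation:
After 1 (^): row=0 col=0 char='s'
After 2 (k): row=0 col=0 char='s'
After 3 (j): row=1 col=0 char='_'
After 4 (k): row=0 col=0 char='s'
After 5 (k): row=0 col=0 char='s'
After 6 (b): row=0 col=0 char='s'
After 7 (h): row=0 col=0 char='s'
After 8 (k): row=0 col=0 char='s'
After 9 (l): row=0 col=1 char='t'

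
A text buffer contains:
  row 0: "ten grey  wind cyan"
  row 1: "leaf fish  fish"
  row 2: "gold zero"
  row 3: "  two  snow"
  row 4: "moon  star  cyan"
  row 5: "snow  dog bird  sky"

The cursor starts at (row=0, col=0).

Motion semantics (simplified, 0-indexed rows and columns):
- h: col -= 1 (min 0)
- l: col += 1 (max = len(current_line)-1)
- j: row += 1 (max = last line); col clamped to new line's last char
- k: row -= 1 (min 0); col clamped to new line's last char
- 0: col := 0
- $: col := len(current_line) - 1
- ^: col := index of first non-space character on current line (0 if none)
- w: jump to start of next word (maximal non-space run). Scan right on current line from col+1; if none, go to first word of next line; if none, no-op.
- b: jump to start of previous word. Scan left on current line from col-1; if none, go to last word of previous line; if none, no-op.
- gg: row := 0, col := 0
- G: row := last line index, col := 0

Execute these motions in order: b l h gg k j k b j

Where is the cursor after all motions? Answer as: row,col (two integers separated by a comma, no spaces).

Answer: 1,0

Derivation:
After 1 (b): row=0 col=0 char='t'
After 2 (l): row=0 col=1 char='e'
After 3 (h): row=0 col=0 char='t'
After 4 (gg): row=0 col=0 char='t'
After 5 (k): row=0 col=0 char='t'
After 6 (j): row=1 col=0 char='l'
After 7 (k): row=0 col=0 char='t'
After 8 (b): row=0 col=0 char='t'
After 9 (j): row=1 col=0 char='l'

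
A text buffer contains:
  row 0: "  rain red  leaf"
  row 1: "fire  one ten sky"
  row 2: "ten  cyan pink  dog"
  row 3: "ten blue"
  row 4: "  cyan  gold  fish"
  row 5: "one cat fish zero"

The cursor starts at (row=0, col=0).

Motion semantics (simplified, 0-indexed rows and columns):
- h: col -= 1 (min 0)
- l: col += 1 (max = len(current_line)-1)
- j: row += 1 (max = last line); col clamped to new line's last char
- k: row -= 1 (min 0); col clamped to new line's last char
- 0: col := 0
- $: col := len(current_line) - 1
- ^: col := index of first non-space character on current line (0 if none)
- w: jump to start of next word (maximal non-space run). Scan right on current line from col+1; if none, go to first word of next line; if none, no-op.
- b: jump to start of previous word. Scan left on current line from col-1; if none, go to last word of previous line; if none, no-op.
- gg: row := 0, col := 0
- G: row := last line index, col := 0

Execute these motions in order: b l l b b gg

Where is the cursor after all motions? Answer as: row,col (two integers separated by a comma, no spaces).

Answer: 0,0

Derivation:
After 1 (b): row=0 col=0 char='_'
After 2 (l): row=0 col=1 char='_'
After 3 (l): row=0 col=2 char='r'
After 4 (b): row=0 col=2 char='r'
After 5 (b): row=0 col=2 char='r'
After 6 (gg): row=0 col=0 char='_'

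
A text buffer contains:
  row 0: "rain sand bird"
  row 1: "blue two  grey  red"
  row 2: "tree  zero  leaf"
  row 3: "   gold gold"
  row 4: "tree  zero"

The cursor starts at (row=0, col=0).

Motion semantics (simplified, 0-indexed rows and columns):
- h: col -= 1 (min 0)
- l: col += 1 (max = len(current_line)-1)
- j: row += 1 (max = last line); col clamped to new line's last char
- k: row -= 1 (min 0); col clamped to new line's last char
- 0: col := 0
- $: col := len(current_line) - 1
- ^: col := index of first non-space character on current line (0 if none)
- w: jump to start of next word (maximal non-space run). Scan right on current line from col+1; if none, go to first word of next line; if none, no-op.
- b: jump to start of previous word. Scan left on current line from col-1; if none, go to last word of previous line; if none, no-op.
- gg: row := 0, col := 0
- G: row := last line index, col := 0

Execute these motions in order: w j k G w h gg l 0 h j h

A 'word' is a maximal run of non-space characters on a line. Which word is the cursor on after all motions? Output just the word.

Answer: blue

Derivation:
After 1 (w): row=0 col=5 char='s'
After 2 (j): row=1 col=5 char='t'
After 3 (k): row=0 col=5 char='s'
After 4 (G): row=4 col=0 char='t'
After 5 (w): row=4 col=6 char='z'
After 6 (h): row=4 col=5 char='_'
After 7 (gg): row=0 col=0 char='r'
After 8 (l): row=0 col=1 char='a'
After 9 (0): row=0 col=0 char='r'
After 10 (h): row=0 col=0 char='r'
After 11 (j): row=1 col=0 char='b'
After 12 (h): row=1 col=0 char='b'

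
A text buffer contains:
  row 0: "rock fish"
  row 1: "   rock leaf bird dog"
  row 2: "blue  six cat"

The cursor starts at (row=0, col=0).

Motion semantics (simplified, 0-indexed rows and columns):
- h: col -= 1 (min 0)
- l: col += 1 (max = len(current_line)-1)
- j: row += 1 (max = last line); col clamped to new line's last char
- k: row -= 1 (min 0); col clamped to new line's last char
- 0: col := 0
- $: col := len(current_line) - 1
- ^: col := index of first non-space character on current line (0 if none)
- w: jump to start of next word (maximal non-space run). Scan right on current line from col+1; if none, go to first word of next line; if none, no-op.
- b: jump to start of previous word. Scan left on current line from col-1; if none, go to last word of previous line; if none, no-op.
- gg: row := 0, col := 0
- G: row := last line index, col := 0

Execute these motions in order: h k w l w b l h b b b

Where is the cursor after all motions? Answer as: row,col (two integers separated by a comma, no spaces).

After 1 (h): row=0 col=0 char='r'
After 2 (k): row=0 col=0 char='r'
After 3 (w): row=0 col=5 char='f'
After 4 (l): row=0 col=6 char='i'
After 5 (w): row=1 col=3 char='r'
After 6 (b): row=0 col=5 char='f'
After 7 (l): row=0 col=6 char='i'
After 8 (h): row=0 col=5 char='f'
After 9 (b): row=0 col=0 char='r'
After 10 (b): row=0 col=0 char='r'
After 11 (b): row=0 col=0 char='r'

Answer: 0,0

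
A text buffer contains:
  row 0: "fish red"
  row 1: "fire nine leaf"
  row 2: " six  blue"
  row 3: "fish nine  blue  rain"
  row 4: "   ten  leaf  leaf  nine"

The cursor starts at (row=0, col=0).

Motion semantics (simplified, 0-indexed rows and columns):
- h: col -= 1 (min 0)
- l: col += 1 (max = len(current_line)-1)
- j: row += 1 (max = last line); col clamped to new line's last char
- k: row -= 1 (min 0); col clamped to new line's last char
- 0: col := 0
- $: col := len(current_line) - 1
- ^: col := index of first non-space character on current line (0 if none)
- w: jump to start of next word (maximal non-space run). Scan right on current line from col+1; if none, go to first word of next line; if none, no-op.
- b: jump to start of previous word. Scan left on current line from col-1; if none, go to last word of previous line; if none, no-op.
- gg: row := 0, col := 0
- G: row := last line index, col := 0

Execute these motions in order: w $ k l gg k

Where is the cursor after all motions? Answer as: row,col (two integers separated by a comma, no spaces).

After 1 (w): row=0 col=5 char='r'
After 2 ($): row=0 col=7 char='d'
After 3 (k): row=0 col=7 char='d'
After 4 (l): row=0 col=7 char='d'
After 5 (gg): row=0 col=0 char='f'
After 6 (k): row=0 col=0 char='f'

Answer: 0,0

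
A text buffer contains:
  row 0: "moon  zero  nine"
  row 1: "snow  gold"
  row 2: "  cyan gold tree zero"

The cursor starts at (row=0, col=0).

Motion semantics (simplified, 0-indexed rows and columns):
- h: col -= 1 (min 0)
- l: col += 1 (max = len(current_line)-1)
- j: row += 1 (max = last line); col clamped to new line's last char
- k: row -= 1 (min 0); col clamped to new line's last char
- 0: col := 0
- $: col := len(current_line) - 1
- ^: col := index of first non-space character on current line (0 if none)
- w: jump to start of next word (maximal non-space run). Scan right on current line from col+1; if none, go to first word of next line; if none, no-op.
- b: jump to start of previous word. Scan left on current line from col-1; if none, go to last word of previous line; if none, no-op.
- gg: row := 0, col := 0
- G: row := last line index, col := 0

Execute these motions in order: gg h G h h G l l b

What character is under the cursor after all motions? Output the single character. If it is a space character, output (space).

After 1 (gg): row=0 col=0 char='m'
After 2 (h): row=0 col=0 char='m'
After 3 (G): row=2 col=0 char='_'
After 4 (h): row=2 col=0 char='_'
After 5 (h): row=2 col=0 char='_'
After 6 (G): row=2 col=0 char='_'
After 7 (l): row=2 col=1 char='_'
After 8 (l): row=2 col=2 char='c'
After 9 (b): row=1 col=6 char='g'

Answer: g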